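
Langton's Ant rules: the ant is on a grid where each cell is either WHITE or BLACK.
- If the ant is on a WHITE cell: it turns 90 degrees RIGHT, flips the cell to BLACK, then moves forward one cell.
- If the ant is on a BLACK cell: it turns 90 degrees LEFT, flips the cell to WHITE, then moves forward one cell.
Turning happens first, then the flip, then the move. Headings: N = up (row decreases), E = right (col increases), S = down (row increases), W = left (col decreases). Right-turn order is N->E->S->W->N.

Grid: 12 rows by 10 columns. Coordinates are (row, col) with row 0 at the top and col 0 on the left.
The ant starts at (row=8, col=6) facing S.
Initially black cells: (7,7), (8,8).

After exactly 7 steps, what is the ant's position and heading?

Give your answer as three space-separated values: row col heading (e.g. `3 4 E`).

Answer: 9 6 W

Derivation:
Step 1: on WHITE (8,6): turn R to W, flip to black, move to (8,5). |black|=3
Step 2: on WHITE (8,5): turn R to N, flip to black, move to (7,5). |black|=4
Step 3: on WHITE (7,5): turn R to E, flip to black, move to (7,6). |black|=5
Step 4: on WHITE (7,6): turn R to S, flip to black, move to (8,6). |black|=6
Step 5: on BLACK (8,6): turn L to E, flip to white, move to (8,7). |black|=5
Step 6: on WHITE (8,7): turn R to S, flip to black, move to (9,7). |black|=6
Step 7: on WHITE (9,7): turn R to W, flip to black, move to (9,6). |black|=7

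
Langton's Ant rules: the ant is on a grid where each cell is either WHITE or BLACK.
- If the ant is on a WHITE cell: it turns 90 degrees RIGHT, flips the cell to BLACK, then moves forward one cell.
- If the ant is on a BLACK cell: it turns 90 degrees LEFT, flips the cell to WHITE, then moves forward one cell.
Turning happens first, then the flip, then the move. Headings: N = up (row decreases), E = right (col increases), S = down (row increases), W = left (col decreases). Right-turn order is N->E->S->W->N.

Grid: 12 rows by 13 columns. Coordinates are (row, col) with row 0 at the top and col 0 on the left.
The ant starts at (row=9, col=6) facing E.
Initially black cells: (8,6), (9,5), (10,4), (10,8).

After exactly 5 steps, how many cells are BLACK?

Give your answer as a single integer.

Answer: 7

Derivation:
Step 1: on WHITE (9,6): turn R to S, flip to black, move to (10,6). |black|=5
Step 2: on WHITE (10,6): turn R to W, flip to black, move to (10,5). |black|=6
Step 3: on WHITE (10,5): turn R to N, flip to black, move to (9,5). |black|=7
Step 4: on BLACK (9,5): turn L to W, flip to white, move to (9,4). |black|=6
Step 5: on WHITE (9,4): turn R to N, flip to black, move to (8,4). |black|=7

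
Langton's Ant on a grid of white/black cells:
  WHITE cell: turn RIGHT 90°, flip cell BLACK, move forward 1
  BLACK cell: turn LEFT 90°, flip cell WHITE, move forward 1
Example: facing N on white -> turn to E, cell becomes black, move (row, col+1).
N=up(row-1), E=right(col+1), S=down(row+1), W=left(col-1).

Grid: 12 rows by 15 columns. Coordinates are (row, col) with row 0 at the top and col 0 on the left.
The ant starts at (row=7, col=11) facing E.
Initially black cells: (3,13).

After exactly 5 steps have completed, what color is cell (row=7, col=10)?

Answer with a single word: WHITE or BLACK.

Step 1: on WHITE (7,11): turn R to S, flip to black, move to (8,11). |black|=2
Step 2: on WHITE (8,11): turn R to W, flip to black, move to (8,10). |black|=3
Step 3: on WHITE (8,10): turn R to N, flip to black, move to (7,10). |black|=4
Step 4: on WHITE (7,10): turn R to E, flip to black, move to (7,11). |black|=5
Step 5: on BLACK (7,11): turn L to N, flip to white, move to (6,11). |black|=4

Answer: BLACK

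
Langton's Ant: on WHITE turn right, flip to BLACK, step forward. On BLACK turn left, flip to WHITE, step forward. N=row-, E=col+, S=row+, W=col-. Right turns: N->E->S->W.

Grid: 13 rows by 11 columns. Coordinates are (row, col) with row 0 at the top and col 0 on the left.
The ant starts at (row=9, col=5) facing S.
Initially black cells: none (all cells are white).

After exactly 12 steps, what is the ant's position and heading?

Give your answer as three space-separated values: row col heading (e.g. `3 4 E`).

Answer: 9 7 S

Derivation:
Step 1: on WHITE (9,5): turn R to W, flip to black, move to (9,4). |black|=1
Step 2: on WHITE (9,4): turn R to N, flip to black, move to (8,4). |black|=2
Step 3: on WHITE (8,4): turn R to E, flip to black, move to (8,5). |black|=3
Step 4: on WHITE (8,5): turn R to S, flip to black, move to (9,5). |black|=4
Step 5: on BLACK (9,5): turn L to E, flip to white, move to (9,6). |black|=3
Step 6: on WHITE (9,6): turn R to S, flip to black, move to (10,6). |black|=4
Step 7: on WHITE (10,6): turn R to W, flip to black, move to (10,5). |black|=5
Step 8: on WHITE (10,5): turn R to N, flip to black, move to (9,5). |black|=6
Step 9: on WHITE (9,5): turn R to E, flip to black, move to (9,6). |black|=7
Step 10: on BLACK (9,6): turn L to N, flip to white, move to (8,6). |black|=6
Step 11: on WHITE (8,6): turn R to E, flip to black, move to (8,7). |black|=7
Step 12: on WHITE (8,7): turn R to S, flip to black, move to (9,7). |black|=8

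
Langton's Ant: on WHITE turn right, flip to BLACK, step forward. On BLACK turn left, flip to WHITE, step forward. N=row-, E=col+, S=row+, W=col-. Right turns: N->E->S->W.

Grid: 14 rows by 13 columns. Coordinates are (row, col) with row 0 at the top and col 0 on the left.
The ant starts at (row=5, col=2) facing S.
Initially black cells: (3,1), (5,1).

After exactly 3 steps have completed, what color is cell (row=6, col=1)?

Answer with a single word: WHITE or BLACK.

Step 1: on WHITE (5,2): turn R to W, flip to black, move to (5,1). |black|=3
Step 2: on BLACK (5,1): turn L to S, flip to white, move to (6,1). |black|=2
Step 3: on WHITE (6,1): turn R to W, flip to black, move to (6,0). |black|=3

Answer: BLACK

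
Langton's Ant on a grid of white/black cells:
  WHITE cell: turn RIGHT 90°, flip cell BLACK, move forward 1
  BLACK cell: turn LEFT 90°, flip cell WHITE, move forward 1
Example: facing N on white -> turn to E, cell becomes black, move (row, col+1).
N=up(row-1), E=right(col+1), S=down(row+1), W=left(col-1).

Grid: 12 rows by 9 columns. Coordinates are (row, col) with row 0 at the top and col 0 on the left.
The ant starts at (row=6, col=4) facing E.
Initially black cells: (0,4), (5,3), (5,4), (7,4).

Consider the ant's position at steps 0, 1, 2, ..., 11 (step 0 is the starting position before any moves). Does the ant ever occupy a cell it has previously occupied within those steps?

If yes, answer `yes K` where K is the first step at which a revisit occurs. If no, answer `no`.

Answer: yes 5

Derivation:
Step 1: on WHITE (6,4): turn R to S, flip to black, move to (7,4). |black|=5 — new cell
Step 2: on BLACK (7,4): turn L to E, flip to white, move to (7,5). |black|=4 — new cell
Step 3: on WHITE (7,5): turn R to S, flip to black, move to (8,5). |black|=5 — new cell
Step 4: on WHITE (8,5): turn R to W, flip to black, move to (8,4). |black|=6 — new cell
Step 5: on WHITE (8,4): turn R to N, flip to black, move to (7,4). |black|=7 — REVISIT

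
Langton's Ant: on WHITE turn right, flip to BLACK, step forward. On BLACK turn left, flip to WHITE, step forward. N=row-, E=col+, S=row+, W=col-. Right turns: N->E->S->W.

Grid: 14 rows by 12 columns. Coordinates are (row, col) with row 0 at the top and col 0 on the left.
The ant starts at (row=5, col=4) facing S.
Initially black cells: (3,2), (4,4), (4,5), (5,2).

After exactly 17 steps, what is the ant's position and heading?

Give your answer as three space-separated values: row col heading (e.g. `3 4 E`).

Answer: 3 5 W

Derivation:
Step 1: on WHITE (5,4): turn R to W, flip to black, move to (5,3). |black|=5
Step 2: on WHITE (5,3): turn R to N, flip to black, move to (4,3). |black|=6
Step 3: on WHITE (4,3): turn R to E, flip to black, move to (4,4). |black|=7
Step 4: on BLACK (4,4): turn L to N, flip to white, move to (3,4). |black|=6
Step 5: on WHITE (3,4): turn R to E, flip to black, move to (3,5). |black|=7
Step 6: on WHITE (3,5): turn R to S, flip to black, move to (4,5). |black|=8
Step 7: on BLACK (4,5): turn L to E, flip to white, move to (4,6). |black|=7
Step 8: on WHITE (4,6): turn R to S, flip to black, move to (5,6). |black|=8
Step 9: on WHITE (5,6): turn R to W, flip to black, move to (5,5). |black|=9
Step 10: on WHITE (5,5): turn R to N, flip to black, move to (4,5). |black|=10
Step 11: on WHITE (4,5): turn R to E, flip to black, move to (4,6). |black|=11
Step 12: on BLACK (4,6): turn L to N, flip to white, move to (3,6). |black|=10
Step 13: on WHITE (3,6): turn R to E, flip to black, move to (3,7). |black|=11
Step 14: on WHITE (3,7): turn R to S, flip to black, move to (4,7). |black|=12
Step 15: on WHITE (4,7): turn R to W, flip to black, move to (4,6). |black|=13
Step 16: on WHITE (4,6): turn R to N, flip to black, move to (3,6). |black|=14
Step 17: on BLACK (3,6): turn L to W, flip to white, move to (3,5). |black|=13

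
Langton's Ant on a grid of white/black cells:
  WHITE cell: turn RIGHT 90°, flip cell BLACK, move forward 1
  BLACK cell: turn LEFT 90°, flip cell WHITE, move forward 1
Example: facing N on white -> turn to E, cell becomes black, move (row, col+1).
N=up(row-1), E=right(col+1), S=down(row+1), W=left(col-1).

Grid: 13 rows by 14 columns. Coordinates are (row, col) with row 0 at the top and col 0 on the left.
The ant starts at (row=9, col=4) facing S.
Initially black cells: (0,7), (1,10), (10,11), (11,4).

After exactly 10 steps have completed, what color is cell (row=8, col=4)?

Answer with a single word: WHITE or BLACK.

Answer: BLACK

Derivation:
Step 1: on WHITE (9,4): turn R to W, flip to black, move to (9,3). |black|=5
Step 2: on WHITE (9,3): turn R to N, flip to black, move to (8,3). |black|=6
Step 3: on WHITE (8,3): turn R to E, flip to black, move to (8,4). |black|=7
Step 4: on WHITE (8,4): turn R to S, flip to black, move to (9,4). |black|=8
Step 5: on BLACK (9,4): turn L to E, flip to white, move to (9,5). |black|=7
Step 6: on WHITE (9,5): turn R to S, flip to black, move to (10,5). |black|=8
Step 7: on WHITE (10,5): turn R to W, flip to black, move to (10,4). |black|=9
Step 8: on WHITE (10,4): turn R to N, flip to black, move to (9,4). |black|=10
Step 9: on WHITE (9,4): turn R to E, flip to black, move to (9,5). |black|=11
Step 10: on BLACK (9,5): turn L to N, flip to white, move to (8,5). |black|=10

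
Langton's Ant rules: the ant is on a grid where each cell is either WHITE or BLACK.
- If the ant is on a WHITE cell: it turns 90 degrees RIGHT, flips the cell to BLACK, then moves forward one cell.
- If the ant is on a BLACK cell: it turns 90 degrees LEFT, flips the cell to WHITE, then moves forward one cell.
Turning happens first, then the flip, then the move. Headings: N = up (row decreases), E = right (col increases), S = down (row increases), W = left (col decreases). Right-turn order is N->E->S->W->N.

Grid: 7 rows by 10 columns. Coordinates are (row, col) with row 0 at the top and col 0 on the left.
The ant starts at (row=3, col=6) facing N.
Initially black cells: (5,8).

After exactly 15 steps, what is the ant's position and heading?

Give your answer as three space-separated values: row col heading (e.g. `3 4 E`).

Step 1: on WHITE (3,6): turn R to E, flip to black, move to (3,7). |black|=2
Step 2: on WHITE (3,7): turn R to S, flip to black, move to (4,7). |black|=3
Step 3: on WHITE (4,7): turn R to W, flip to black, move to (4,6). |black|=4
Step 4: on WHITE (4,6): turn R to N, flip to black, move to (3,6). |black|=5
Step 5: on BLACK (3,6): turn L to W, flip to white, move to (3,5). |black|=4
Step 6: on WHITE (3,5): turn R to N, flip to black, move to (2,5). |black|=5
Step 7: on WHITE (2,5): turn R to E, flip to black, move to (2,6). |black|=6
Step 8: on WHITE (2,6): turn R to S, flip to black, move to (3,6). |black|=7
Step 9: on WHITE (3,6): turn R to W, flip to black, move to (3,5). |black|=8
Step 10: on BLACK (3,5): turn L to S, flip to white, move to (4,5). |black|=7
Step 11: on WHITE (4,5): turn R to W, flip to black, move to (4,4). |black|=8
Step 12: on WHITE (4,4): turn R to N, flip to black, move to (3,4). |black|=9
Step 13: on WHITE (3,4): turn R to E, flip to black, move to (3,5). |black|=10
Step 14: on WHITE (3,5): turn R to S, flip to black, move to (4,5). |black|=11
Step 15: on BLACK (4,5): turn L to E, flip to white, move to (4,6). |black|=10

Answer: 4 6 E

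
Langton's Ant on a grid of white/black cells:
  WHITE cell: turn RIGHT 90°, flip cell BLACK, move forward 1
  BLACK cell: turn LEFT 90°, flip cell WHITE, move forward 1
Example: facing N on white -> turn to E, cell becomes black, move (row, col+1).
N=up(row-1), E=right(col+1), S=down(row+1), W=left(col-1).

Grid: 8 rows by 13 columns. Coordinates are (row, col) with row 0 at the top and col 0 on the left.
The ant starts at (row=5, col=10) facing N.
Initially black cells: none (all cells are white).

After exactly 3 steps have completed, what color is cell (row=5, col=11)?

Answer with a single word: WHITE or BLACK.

Answer: BLACK

Derivation:
Step 1: on WHITE (5,10): turn R to E, flip to black, move to (5,11). |black|=1
Step 2: on WHITE (5,11): turn R to S, flip to black, move to (6,11). |black|=2
Step 3: on WHITE (6,11): turn R to W, flip to black, move to (6,10). |black|=3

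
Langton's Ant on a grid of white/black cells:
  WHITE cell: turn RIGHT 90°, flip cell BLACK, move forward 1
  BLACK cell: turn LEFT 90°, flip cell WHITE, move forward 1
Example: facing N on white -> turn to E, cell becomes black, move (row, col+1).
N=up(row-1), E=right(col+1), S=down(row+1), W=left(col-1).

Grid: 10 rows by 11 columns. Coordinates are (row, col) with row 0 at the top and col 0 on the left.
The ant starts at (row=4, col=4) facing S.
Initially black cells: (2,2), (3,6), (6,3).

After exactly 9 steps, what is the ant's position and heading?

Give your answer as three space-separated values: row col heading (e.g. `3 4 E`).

Answer: 4 5 E

Derivation:
Step 1: on WHITE (4,4): turn R to W, flip to black, move to (4,3). |black|=4
Step 2: on WHITE (4,3): turn R to N, flip to black, move to (3,3). |black|=5
Step 3: on WHITE (3,3): turn R to E, flip to black, move to (3,4). |black|=6
Step 4: on WHITE (3,4): turn R to S, flip to black, move to (4,4). |black|=7
Step 5: on BLACK (4,4): turn L to E, flip to white, move to (4,5). |black|=6
Step 6: on WHITE (4,5): turn R to S, flip to black, move to (5,5). |black|=7
Step 7: on WHITE (5,5): turn R to W, flip to black, move to (5,4). |black|=8
Step 8: on WHITE (5,4): turn R to N, flip to black, move to (4,4). |black|=9
Step 9: on WHITE (4,4): turn R to E, flip to black, move to (4,5). |black|=10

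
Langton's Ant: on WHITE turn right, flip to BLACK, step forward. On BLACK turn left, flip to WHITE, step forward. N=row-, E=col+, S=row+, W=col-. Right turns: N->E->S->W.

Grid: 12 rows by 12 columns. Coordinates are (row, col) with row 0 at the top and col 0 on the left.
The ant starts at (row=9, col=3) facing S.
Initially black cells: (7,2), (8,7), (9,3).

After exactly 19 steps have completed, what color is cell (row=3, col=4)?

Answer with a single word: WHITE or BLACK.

Step 1: on BLACK (9,3): turn L to E, flip to white, move to (9,4). |black|=2
Step 2: on WHITE (9,4): turn R to S, flip to black, move to (10,4). |black|=3
Step 3: on WHITE (10,4): turn R to W, flip to black, move to (10,3). |black|=4
Step 4: on WHITE (10,3): turn R to N, flip to black, move to (9,3). |black|=5
Step 5: on WHITE (9,3): turn R to E, flip to black, move to (9,4). |black|=6
Step 6: on BLACK (9,4): turn L to N, flip to white, move to (8,4). |black|=5
Step 7: on WHITE (8,4): turn R to E, flip to black, move to (8,5). |black|=6
Step 8: on WHITE (8,5): turn R to S, flip to black, move to (9,5). |black|=7
Step 9: on WHITE (9,5): turn R to W, flip to black, move to (9,4). |black|=8
Step 10: on WHITE (9,4): turn R to N, flip to black, move to (8,4). |black|=9
Step 11: on BLACK (8,4): turn L to W, flip to white, move to (8,3). |black|=8
Step 12: on WHITE (8,3): turn R to N, flip to black, move to (7,3). |black|=9
Step 13: on WHITE (7,3): turn R to E, flip to black, move to (7,4). |black|=10
Step 14: on WHITE (7,4): turn R to S, flip to black, move to (8,4). |black|=11
Step 15: on WHITE (8,4): turn R to W, flip to black, move to (8,3). |black|=12
Step 16: on BLACK (8,3): turn L to S, flip to white, move to (9,3). |black|=11
Step 17: on BLACK (9,3): turn L to E, flip to white, move to (9,4). |black|=10
Step 18: on BLACK (9,4): turn L to N, flip to white, move to (8,4). |black|=9
Step 19: on BLACK (8,4): turn L to W, flip to white, move to (8,3). |black|=8

Answer: WHITE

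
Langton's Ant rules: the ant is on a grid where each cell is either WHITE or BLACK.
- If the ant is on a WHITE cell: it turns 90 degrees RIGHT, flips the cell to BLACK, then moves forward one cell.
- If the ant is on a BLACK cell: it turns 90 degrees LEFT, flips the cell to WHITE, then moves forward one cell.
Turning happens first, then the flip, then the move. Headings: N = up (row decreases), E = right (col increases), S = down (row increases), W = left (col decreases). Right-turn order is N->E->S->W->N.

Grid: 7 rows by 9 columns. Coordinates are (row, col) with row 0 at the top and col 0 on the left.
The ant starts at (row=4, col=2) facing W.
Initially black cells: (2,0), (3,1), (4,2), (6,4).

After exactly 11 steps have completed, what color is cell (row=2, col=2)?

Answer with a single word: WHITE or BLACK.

Step 1: on BLACK (4,2): turn L to S, flip to white, move to (5,2). |black|=3
Step 2: on WHITE (5,2): turn R to W, flip to black, move to (5,1). |black|=4
Step 3: on WHITE (5,1): turn R to N, flip to black, move to (4,1). |black|=5
Step 4: on WHITE (4,1): turn R to E, flip to black, move to (4,2). |black|=6
Step 5: on WHITE (4,2): turn R to S, flip to black, move to (5,2). |black|=7
Step 6: on BLACK (5,2): turn L to E, flip to white, move to (5,3). |black|=6
Step 7: on WHITE (5,3): turn R to S, flip to black, move to (6,3). |black|=7
Step 8: on WHITE (6,3): turn R to W, flip to black, move to (6,2). |black|=8
Step 9: on WHITE (6,2): turn R to N, flip to black, move to (5,2). |black|=9
Step 10: on WHITE (5,2): turn R to E, flip to black, move to (5,3). |black|=10
Step 11: on BLACK (5,3): turn L to N, flip to white, move to (4,3). |black|=9

Answer: WHITE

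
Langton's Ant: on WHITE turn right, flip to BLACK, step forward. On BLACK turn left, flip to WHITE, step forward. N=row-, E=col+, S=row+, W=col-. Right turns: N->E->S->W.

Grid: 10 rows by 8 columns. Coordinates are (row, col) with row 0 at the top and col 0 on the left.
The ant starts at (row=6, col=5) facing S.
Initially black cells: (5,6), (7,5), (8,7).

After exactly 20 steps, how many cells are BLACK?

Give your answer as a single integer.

Answer: 11

Derivation:
Step 1: on WHITE (6,5): turn R to W, flip to black, move to (6,4). |black|=4
Step 2: on WHITE (6,4): turn R to N, flip to black, move to (5,4). |black|=5
Step 3: on WHITE (5,4): turn R to E, flip to black, move to (5,5). |black|=6
Step 4: on WHITE (5,5): turn R to S, flip to black, move to (6,5). |black|=7
Step 5: on BLACK (6,5): turn L to E, flip to white, move to (6,6). |black|=6
Step 6: on WHITE (6,6): turn R to S, flip to black, move to (7,6). |black|=7
Step 7: on WHITE (7,6): turn R to W, flip to black, move to (7,5). |black|=8
Step 8: on BLACK (7,5): turn L to S, flip to white, move to (8,5). |black|=7
Step 9: on WHITE (8,5): turn R to W, flip to black, move to (8,4). |black|=8
Step 10: on WHITE (8,4): turn R to N, flip to black, move to (7,4). |black|=9
Step 11: on WHITE (7,4): turn R to E, flip to black, move to (7,5). |black|=10
Step 12: on WHITE (7,5): turn R to S, flip to black, move to (8,5). |black|=11
Step 13: on BLACK (8,5): turn L to E, flip to white, move to (8,6). |black|=10
Step 14: on WHITE (8,6): turn R to S, flip to black, move to (9,6). |black|=11
Step 15: on WHITE (9,6): turn R to W, flip to black, move to (9,5). |black|=12
Step 16: on WHITE (9,5): turn R to N, flip to black, move to (8,5). |black|=13
Step 17: on WHITE (8,5): turn R to E, flip to black, move to (8,6). |black|=14
Step 18: on BLACK (8,6): turn L to N, flip to white, move to (7,6). |black|=13
Step 19: on BLACK (7,6): turn L to W, flip to white, move to (7,5). |black|=12
Step 20: on BLACK (7,5): turn L to S, flip to white, move to (8,5). |black|=11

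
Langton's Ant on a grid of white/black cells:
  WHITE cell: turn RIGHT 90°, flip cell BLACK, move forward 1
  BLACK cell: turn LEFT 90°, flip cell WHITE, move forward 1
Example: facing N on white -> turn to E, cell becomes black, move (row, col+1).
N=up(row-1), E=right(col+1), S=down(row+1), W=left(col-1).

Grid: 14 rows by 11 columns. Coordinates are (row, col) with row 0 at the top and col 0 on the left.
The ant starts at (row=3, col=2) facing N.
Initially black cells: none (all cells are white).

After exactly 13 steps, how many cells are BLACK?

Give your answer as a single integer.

Answer: 9

Derivation:
Step 1: on WHITE (3,2): turn R to E, flip to black, move to (3,3). |black|=1
Step 2: on WHITE (3,3): turn R to S, flip to black, move to (4,3). |black|=2
Step 3: on WHITE (4,3): turn R to W, flip to black, move to (4,2). |black|=3
Step 4: on WHITE (4,2): turn R to N, flip to black, move to (3,2). |black|=4
Step 5: on BLACK (3,2): turn L to W, flip to white, move to (3,1). |black|=3
Step 6: on WHITE (3,1): turn R to N, flip to black, move to (2,1). |black|=4
Step 7: on WHITE (2,1): turn R to E, flip to black, move to (2,2). |black|=5
Step 8: on WHITE (2,2): turn R to S, flip to black, move to (3,2). |black|=6
Step 9: on WHITE (3,2): turn R to W, flip to black, move to (3,1). |black|=7
Step 10: on BLACK (3,1): turn L to S, flip to white, move to (4,1). |black|=6
Step 11: on WHITE (4,1): turn R to W, flip to black, move to (4,0). |black|=7
Step 12: on WHITE (4,0): turn R to N, flip to black, move to (3,0). |black|=8
Step 13: on WHITE (3,0): turn R to E, flip to black, move to (3,1). |black|=9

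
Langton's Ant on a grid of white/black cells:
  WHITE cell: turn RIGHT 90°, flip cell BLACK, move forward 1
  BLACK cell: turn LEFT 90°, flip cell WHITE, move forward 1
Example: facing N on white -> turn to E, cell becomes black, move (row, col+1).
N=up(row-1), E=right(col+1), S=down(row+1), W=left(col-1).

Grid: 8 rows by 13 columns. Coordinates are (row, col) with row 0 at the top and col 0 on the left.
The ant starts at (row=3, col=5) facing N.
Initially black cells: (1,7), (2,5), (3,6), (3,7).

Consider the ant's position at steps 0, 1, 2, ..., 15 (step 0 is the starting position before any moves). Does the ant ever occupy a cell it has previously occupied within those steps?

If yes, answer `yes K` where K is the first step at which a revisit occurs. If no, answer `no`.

Step 1: on WHITE (3,5): turn R to E, flip to black, move to (3,6). |black|=5 — new cell
Step 2: on BLACK (3,6): turn L to N, flip to white, move to (2,6). |black|=4 — new cell
Step 3: on WHITE (2,6): turn R to E, flip to black, move to (2,7). |black|=5 — new cell
Step 4: on WHITE (2,7): turn R to S, flip to black, move to (3,7). |black|=6 — new cell
Step 5: on BLACK (3,7): turn L to E, flip to white, move to (3,8). |black|=5 — new cell
Step 6: on WHITE (3,8): turn R to S, flip to black, move to (4,8). |black|=6 — new cell
Step 7: on WHITE (4,8): turn R to W, flip to black, move to (4,7). |black|=7 — new cell
Step 8: on WHITE (4,7): turn R to N, flip to black, move to (3,7). |black|=8 — REVISIT

Answer: yes 8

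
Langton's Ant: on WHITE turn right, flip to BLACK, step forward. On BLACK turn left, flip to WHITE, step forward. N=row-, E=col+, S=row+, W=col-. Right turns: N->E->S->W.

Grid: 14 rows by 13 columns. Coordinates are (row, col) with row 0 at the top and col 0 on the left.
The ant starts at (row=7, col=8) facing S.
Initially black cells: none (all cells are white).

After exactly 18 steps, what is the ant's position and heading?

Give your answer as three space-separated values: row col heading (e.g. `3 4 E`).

Step 1: on WHITE (7,8): turn R to W, flip to black, move to (7,7). |black|=1
Step 2: on WHITE (7,7): turn R to N, flip to black, move to (6,7). |black|=2
Step 3: on WHITE (6,7): turn R to E, flip to black, move to (6,8). |black|=3
Step 4: on WHITE (6,8): turn R to S, flip to black, move to (7,8). |black|=4
Step 5: on BLACK (7,8): turn L to E, flip to white, move to (7,9). |black|=3
Step 6: on WHITE (7,9): turn R to S, flip to black, move to (8,9). |black|=4
Step 7: on WHITE (8,9): turn R to W, flip to black, move to (8,8). |black|=5
Step 8: on WHITE (8,8): turn R to N, flip to black, move to (7,8). |black|=6
Step 9: on WHITE (7,8): turn R to E, flip to black, move to (7,9). |black|=7
Step 10: on BLACK (7,9): turn L to N, flip to white, move to (6,9). |black|=6
Step 11: on WHITE (6,9): turn R to E, flip to black, move to (6,10). |black|=7
Step 12: on WHITE (6,10): turn R to S, flip to black, move to (7,10). |black|=8
Step 13: on WHITE (7,10): turn R to W, flip to black, move to (7,9). |black|=9
Step 14: on WHITE (7,9): turn R to N, flip to black, move to (6,9). |black|=10
Step 15: on BLACK (6,9): turn L to W, flip to white, move to (6,8). |black|=9
Step 16: on BLACK (6,8): turn L to S, flip to white, move to (7,8). |black|=8
Step 17: on BLACK (7,8): turn L to E, flip to white, move to (7,9). |black|=7
Step 18: on BLACK (7,9): turn L to N, flip to white, move to (6,9). |black|=6

Answer: 6 9 N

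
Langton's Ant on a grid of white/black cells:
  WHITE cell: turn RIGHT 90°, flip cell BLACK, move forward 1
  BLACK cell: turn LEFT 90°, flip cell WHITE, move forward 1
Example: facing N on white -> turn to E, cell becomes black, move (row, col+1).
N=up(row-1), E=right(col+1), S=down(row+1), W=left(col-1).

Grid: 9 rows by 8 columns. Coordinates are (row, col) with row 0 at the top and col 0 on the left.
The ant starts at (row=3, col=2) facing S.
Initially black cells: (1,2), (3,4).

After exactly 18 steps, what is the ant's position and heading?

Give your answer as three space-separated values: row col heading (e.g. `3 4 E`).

Step 1: on WHITE (3,2): turn R to W, flip to black, move to (3,1). |black|=3
Step 2: on WHITE (3,1): turn R to N, flip to black, move to (2,1). |black|=4
Step 3: on WHITE (2,1): turn R to E, flip to black, move to (2,2). |black|=5
Step 4: on WHITE (2,2): turn R to S, flip to black, move to (3,2). |black|=6
Step 5: on BLACK (3,2): turn L to E, flip to white, move to (3,3). |black|=5
Step 6: on WHITE (3,3): turn R to S, flip to black, move to (4,3). |black|=6
Step 7: on WHITE (4,3): turn R to W, flip to black, move to (4,2). |black|=7
Step 8: on WHITE (4,2): turn R to N, flip to black, move to (3,2). |black|=8
Step 9: on WHITE (3,2): turn R to E, flip to black, move to (3,3). |black|=9
Step 10: on BLACK (3,3): turn L to N, flip to white, move to (2,3). |black|=8
Step 11: on WHITE (2,3): turn R to E, flip to black, move to (2,4). |black|=9
Step 12: on WHITE (2,4): turn R to S, flip to black, move to (3,4). |black|=10
Step 13: on BLACK (3,4): turn L to E, flip to white, move to (3,5). |black|=9
Step 14: on WHITE (3,5): turn R to S, flip to black, move to (4,5). |black|=10
Step 15: on WHITE (4,5): turn R to W, flip to black, move to (4,4). |black|=11
Step 16: on WHITE (4,4): turn R to N, flip to black, move to (3,4). |black|=12
Step 17: on WHITE (3,4): turn R to E, flip to black, move to (3,5). |black|=13
Step 18: on BLACK (3,5): turn L to N, flip to white, move to (2,5). |black|=12

Answer: 2 5 N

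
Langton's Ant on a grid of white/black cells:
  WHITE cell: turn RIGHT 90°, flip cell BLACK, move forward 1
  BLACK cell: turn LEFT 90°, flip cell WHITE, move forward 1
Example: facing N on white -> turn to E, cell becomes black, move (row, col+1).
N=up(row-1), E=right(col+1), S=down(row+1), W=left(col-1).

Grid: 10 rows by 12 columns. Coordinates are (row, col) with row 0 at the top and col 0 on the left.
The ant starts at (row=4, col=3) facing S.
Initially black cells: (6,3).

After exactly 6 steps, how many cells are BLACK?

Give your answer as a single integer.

Answer: 5

Derivation:
Step 1: on WHITE (4,3): turn R to W, flip to black, move to (4,2). |black|=2
Step 2: on WHITE (4,2): turn R to N, flip to black, move to (3,2). |black|=3
Step 3: on WHITE (3,2): turn R to E, flip to black, move to (3,3). |black|=4
Step 4: on WHITE (3,3): turn R to S, flip to black, move to (4,3). |black|=5
Step 5: on BLACK (4,3): turn L to E, flip to white, move to (4,4). |black|=4
Step 6: on WHITE (4,4): turn R to S, flip to black, move to (5,4). |black|=5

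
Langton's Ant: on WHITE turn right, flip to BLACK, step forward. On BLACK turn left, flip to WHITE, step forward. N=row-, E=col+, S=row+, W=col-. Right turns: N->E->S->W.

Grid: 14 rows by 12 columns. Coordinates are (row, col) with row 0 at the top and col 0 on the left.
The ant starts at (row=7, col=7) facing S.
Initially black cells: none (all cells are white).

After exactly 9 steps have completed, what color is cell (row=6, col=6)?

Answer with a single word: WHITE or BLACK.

Answer: BLACK

Derivation:
Step 1: on WHITE (7,7): turn R to W, flip to black, move to (7,6). |black|=1
Step 2: on WHITE (7,6): turn R to N, flip to black, move to (6,6). |black|=2
Step 3: on WHITE (6,6): turn R to E, flip to black, move to (6,7). |black|=3
Step 4: on WHITE (6,7): turn R to S, flip to black, move to (7,7). |black|=4
Step 5: on BLACK (7,7): turn L to E, flip to white, move to (7,8). |black|=3
Step 6: on WHITE (7,8): turn R to S, flip to black, move to (8,8). |black|=4
Step 7: on WHITE (8,8): turn R to W, flip to black, move to (8,7). |black|=5
Step 8: on WHITE (8,7): turn R to N, flip to black, move to (7,7). |black|=6
Step 9: on WHITE (7,7): turn R to E, flip to black, move to (7,8). |black|=7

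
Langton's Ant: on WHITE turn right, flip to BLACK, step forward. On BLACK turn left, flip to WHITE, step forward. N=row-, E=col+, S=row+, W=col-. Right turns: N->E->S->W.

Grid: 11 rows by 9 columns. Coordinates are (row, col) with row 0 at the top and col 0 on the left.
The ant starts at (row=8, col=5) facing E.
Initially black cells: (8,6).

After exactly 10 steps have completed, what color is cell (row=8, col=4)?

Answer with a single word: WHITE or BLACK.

Step 1: on WHITE (8,5): turn R to S, flip to black, move to (9,5). |black|=2
Step 2: on WHITE (9,5): turn R to W, flip to black, move to (9,4). |black|=3
Step 3: on WHITE (9,4): turn R to N, flip to black, move to (8,4). |black|=4
Step 4: on WHITE (8,4): turn R to E, flip to black, move to (8,5). |black|=5
Step 5: on BLACK (8,5): turn L to N, flip to white, move to (7,5). |black|=4
Step 6: on WHITE (7,5): turn R to E, flip to black, move to (7,6). |black|=5
Step 7: on WHITE (7,6): turn R to S, flip to black, move to (8,6). |black|=6
Step 8: on BLACK (8,6): turn L to E, flip to white, move to (8,7). |black|=5
Step 9: on WHITE (8,7): turn R to S, flip to black, move to (9,7). |black|=6
Step 10: on WHITE (9,7): turn R to W, flip to black, move to (9,6). |black|=7

Answer: BLACK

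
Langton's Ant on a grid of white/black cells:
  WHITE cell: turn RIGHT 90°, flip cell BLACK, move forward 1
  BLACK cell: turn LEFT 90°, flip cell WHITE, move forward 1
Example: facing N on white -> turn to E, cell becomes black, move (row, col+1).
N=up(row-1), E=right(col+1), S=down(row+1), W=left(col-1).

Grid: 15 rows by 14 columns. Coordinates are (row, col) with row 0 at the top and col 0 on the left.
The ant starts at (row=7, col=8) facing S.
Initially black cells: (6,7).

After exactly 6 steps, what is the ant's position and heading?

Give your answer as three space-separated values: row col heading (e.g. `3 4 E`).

Answer: 6 7 S

Derivation:
Step 1: on WHITE (7,8): turn R to W, flip to black, move to (7,7). |black|=2
Step 2: on WHITE (7,7): turn R to N, flip to black, move to (6,7). |black|=3
Step 3: on BLACK (6,7): turn L to W, flip to white, move to (6,6). |black|=2
Step 4: on WHITE (6,6): turn R to N, flip to black, move to (5,6). |black|=3
Step 5: on WHITE (5,6): turn R to E, flip to black, move to (5,7). |black|=4
Step 6: on WHITE (5,7): turn R to S, flip to black, move to (6,7). |black|=5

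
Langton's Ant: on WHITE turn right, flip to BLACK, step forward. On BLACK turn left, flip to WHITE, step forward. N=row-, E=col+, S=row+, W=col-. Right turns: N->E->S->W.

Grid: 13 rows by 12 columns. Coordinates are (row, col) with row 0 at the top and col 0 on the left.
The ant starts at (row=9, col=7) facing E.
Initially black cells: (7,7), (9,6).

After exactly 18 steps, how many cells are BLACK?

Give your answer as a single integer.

Step 1: on WHITE (9,7): turn R to S, flip to black, move to (10,7). |black|=3
Step 2: on WHITE (10,7): turn R to W, flip to black, move to (10,6). |black|=4
Step 3: on WHITE (10,6): turn R to N, flip to black, move to (9,6). |black|=5
Step 4: on BLACK (9,6): turn L to W, flip to white, move to (9,5). |black|=4
Step 5: on WHITE (9,5): turn R to N, flip to black, move to (8,5). |black|=5
Step 6: on WHITE (8,5): turn R to E, flip to black, move to (8,6). |black|=6
Step 7: on WHITE (8,6): turn R to S, flip to black, move to (9,6). |black|=7
Step 8: on WHITE (9,6): turn R to W, flip to black, move to (9,5). |black|=8
Step 9: on BLACK (9,5): turn L to S, flip to white, move to (10,5). |black|=7
Step 10: on WHITE (10,5): turn R to W, flip to black, move to (10,4). |black|=8
Step 11: on WHITE (10,4): turn R to N, flip to black, move to (9,4). |black|=9
Step 12: on WHITE (9,4): turn R to E, flip to black, move to (9,5). |black|=10
Step 13: on WHITE (9,5): turn R to S, flip to black, move to (10,5). |black|=11
Step 14: on BLACK (10,5): turn L to E, flip to white, move to (10,6). |black|=10
Step 15: on BLACK (10,6): turn L to N, flip to white, move to (9,6). |black|=9
Step 16: on BLACK (9,6): turn L to W, flip to white, move to (9,5). |black|=8
Step 17: on BLACK (9,5): turn L to S, flip to white, move to (10,5). |black|=7
Step 18: on WHITE (10,5): turn R to W, flip to black, move to (10,4). |black|=8

Answer: 8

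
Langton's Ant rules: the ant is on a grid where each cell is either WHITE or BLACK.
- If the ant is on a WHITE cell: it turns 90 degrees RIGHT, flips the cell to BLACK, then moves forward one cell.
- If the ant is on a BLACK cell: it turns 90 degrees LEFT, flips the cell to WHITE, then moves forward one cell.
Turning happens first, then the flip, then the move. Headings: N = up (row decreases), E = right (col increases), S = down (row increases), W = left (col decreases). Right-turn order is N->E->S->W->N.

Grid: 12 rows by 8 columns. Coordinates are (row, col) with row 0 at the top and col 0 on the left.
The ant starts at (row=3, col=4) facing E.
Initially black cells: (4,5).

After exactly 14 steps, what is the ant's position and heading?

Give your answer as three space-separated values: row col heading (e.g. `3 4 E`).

Step 1: on WHITE (3,4): turn R to S, flip to black, move to (4,4). |black|=2
Step 2: on WHITE (4,4): turn R to W, flip to black, move to (4,3). |black|=3
Step 3: on WHITE (4,3): turn R to N, flip to black, move to (3,3). |black|=4
Step 4: on WHITE (3,3): turn R to E, flip to black, move to (3,4). |black|=5
Step 5: on BLACK (3,4): turn L to N, flip to white, move to (2,4). |black|=4
Step 6: on WHITE (2,4): turn R to E, flip to black, move to (2,5). |black|=5
Step 7: on WHITE (2,5): turn R to S, flip to black, move to (3,5). |black|=6
Step 8: on WHITE (3,5): turn R to W, flip to black, move to (3,4). |black|=7
Step 9: on WHITE (3,4): turn R to N, flip to black, move to (2,4). |black|=8
Step 10: on BLACK (2,4): turn L to W, flip to white, move to (2,3). |black|=7
Step 11: on WHITE (2,3): turn R to N, flip to black, move to (1,3). |black|=8
Step 12: on WHITE (1,3): turn R to E, flip to black, move to (1,4). |black|=9
Step 13: on WHITE (1,4): turn R to S, flip to black, move to (2,4). |black|=10
Step 14: on WHITE (2,4): turn R to W, flip to black, move to (2,3). |black|=11

Answer: 2 3 W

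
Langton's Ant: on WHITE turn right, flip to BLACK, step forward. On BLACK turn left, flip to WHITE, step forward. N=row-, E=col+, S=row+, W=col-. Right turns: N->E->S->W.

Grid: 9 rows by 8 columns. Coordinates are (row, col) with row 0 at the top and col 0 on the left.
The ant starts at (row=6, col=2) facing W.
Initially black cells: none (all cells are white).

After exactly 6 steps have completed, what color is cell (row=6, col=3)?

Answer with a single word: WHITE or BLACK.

Answer: BLACK

Derivation:
Step 1: on WHITE (6,2): turn R to N, flip to black, move to (5,2). |black|=1
Step 2: on WHITE (5,2): turn R to E, flip to black, move to (5,3). |black|=2
Step 3: on WHITE (5,3): turn R to S, flip to black, move to (6,3). |black|=3
Step 4: on WHITE (6,3): turn R to W, flip to black, move to (6,2). |black|=4
Step 5: on BLACK (6,2): turn L to S, flip to white, move to (7,2). |black|=3
Step 6: on WHITE (7,2): turn R to W, flip to black, move to (7,1). |black|=4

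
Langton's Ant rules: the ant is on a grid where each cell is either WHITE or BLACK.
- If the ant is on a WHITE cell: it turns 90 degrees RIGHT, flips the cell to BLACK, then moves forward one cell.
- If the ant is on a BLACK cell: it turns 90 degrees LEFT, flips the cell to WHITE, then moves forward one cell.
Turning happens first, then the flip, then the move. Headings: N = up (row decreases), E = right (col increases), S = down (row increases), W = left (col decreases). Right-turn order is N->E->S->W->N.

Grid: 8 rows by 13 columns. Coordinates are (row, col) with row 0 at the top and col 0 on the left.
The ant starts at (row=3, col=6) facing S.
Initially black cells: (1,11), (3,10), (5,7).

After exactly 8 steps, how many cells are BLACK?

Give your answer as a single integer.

Answer: 9

Derivation:
Step 1: on WHITE (3,6): turn R to W, flip to black, move to (3,5). |black|=4
Step 2: on WHITE (3,5): turn R to N, flip to black, move to (2,5). |black|=5
Step 3: on WHITE (2,5): turn R to E, flip to black, move to (2,6). |black|=6
Step 4: on WHITE (2,6): turn R to S, flip to black, move to (3,6). |black|=7
Step 5: on BLACK (3,6): turn L to E, flip to white, move to (3,7). |black|=6
Step 6: on WHITE (3,7): turn R to S, flip to black, move to (4,7). |black|=7
Step 7: on WHITE (4,7): turn R to W, flip to black, move to (4,6). |black|=8
Step 8: on WHITE (4,6): turn R to N, flip to black, move to (3,6). |black|=9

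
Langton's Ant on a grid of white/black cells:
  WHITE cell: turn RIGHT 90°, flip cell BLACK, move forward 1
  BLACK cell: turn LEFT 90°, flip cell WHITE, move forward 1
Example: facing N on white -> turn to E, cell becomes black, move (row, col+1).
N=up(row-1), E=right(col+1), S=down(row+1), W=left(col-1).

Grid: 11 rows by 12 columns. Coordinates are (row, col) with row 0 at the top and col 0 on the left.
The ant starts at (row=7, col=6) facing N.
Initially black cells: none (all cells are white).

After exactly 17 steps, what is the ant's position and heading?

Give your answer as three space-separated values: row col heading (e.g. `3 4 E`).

Step 1: on WHITE (7,6): turn R to E, flip to black, move to (7,7). |black|=1
Step 2: on WHITE (7,7): turn R to S, flip to black, move to (8,7). |black|=2
Step 3: on WHITE (8,7): turn R to W, flip to black, move to (8,6). |black|=3
Step 4: on WHITE (8,6): turn R to N, flip to black, move to (7,6). |black|=4
Step 5: on BLACK (7,6): turn L to W, flip to white, move to (7,5). |black|=3
Step 6: on WHITE (7,5): turn R to N, flip to black, move to (6,5). |black|=4
Step 7: on WHITE (6,5): turn R to E, flip to black, move to (6,6). |black|=5
Step 8: on WHITE (6,6): turn R to S, flip to black, move to (7,6). |black|=6
Step 9: on WHITE (7,6): turn R to W, flip to black, move to (7,5). |black|=7
Step 10: on BLACK (7,5): turn L to S, flip to white, move to (8,5). |black|=6
Step 11: on WHITE (8,5): turn R to W, flip to black, move to (8,4). |black|=7
Step 12: on WHITE (8,4): turn R to N, flip to black, move to (7,4). |black|=8
Step 13: on WHITE (7,4): turn R to E, flip to black, move to (7,5). |black|=9
Step 14: on WHITE (7,5): turn R to S, flip to black, move to (8,5). |black|=10
Step 15: on BLACK (8,5): turn L to E, flip to white, move to (8,6). |black|=9
Step 16: on BLACK (8,6): turn L to N, flip to white, move to (7,6). |black|=8
Step 17: on BLACK (7,6): turn L to W, flip to white, move to (7,5). |black|=7

Answer: 7 5 W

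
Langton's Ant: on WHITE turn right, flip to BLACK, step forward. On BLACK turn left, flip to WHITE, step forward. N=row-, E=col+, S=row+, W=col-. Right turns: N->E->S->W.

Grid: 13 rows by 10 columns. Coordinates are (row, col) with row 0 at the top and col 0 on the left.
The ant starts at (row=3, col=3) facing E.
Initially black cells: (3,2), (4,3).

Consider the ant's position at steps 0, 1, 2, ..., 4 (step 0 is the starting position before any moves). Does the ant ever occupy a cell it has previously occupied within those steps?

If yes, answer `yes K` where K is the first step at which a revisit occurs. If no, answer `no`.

Answer: no

Derivation:
Step 1: on WHITE (3,3): turn R to S, flip to black, move to (4,3). |black|=3 — new cell
Step 2: on BLACK (4,3): turn L to E, flip to white, move to (4,4). |black|=2 — new cell
Step 3: on WHITE (4,4): turn R to S, flip to black, move to (5,4). |black|=3 — new cell
Step 4: on WHITE (5,4): turn R to W, flip to black, move to (5,3). |black|=4 — new cell
No revisit within 4 steps.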